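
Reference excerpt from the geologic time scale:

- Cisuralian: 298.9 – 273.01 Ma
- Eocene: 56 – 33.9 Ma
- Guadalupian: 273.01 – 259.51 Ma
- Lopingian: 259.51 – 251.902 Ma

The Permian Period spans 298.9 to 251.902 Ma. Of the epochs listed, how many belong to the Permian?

3

Epochs inside 298.9–251.902 Ma: Cisuralian, Guadalupian, Lopingian — 3 in total.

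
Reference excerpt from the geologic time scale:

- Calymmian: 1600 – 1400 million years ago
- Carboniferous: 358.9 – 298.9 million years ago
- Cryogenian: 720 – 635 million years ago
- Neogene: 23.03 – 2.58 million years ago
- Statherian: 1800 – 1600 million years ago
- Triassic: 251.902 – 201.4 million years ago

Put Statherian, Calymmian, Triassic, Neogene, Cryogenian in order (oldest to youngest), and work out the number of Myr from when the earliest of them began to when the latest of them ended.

From the excerpt: Statherian 1800–1600; Calymmian 1600–1400; Triassic 251.902–201.4; Neogene 23.03–2.58; Cryogenian 720–635 (Ma).
Larger Ma is earlier, so the oldest is Statherian and the youngest is Neogene; oldest to youngest: Statherian, Calymmian, Cryogenian, Triassic, Neogene.
Oldest start 1800 minus youngest end 2.58 gives 1797.42 Myr overall.

Statherian → Calymmian → Cryogenian → Triassic → Neogene; total span 1797.42 Myr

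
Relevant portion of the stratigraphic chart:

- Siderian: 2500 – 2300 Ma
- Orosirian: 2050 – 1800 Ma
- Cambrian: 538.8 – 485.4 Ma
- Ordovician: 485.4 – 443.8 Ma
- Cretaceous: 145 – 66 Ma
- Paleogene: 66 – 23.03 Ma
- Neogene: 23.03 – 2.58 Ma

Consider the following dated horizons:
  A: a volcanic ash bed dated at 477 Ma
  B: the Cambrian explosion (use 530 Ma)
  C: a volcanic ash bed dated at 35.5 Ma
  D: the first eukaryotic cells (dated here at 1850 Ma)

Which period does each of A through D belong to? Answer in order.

Match each age against the start–end ranges in the excerpt: A = 477 Ma → Ordovician (485.4–443.8); B = 530 Ma → Cambrian (538.8–485.4); C = 35.5 Ma → Paleogene (66–23.03); D = 1850 Ma → Orosirian (2050–1800).

A — Ordovician; B — Cambrian; C — Paleogene; D — Orosirian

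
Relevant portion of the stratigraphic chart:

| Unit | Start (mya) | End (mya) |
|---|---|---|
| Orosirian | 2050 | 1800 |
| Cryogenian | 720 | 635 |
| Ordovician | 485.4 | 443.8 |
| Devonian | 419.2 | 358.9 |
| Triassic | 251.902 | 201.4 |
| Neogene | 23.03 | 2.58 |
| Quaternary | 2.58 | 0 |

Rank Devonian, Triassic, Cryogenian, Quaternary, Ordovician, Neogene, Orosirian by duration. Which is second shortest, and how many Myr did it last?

Neogene, 20.45 million years

Start − end for each: Devonian 419.2 − 358.9 = 60.3; Triassic 251.902 − 201.4 = 50.502; Cryogenian 720 − 635 = 85; Quaternary 2.58 − 0 = 2.58; Ordovician 485.4 − 443.8 = 41.6; Neogene 23.03 − 2.58 = 20.45; Orosirian 2050 − 1800 = 250.
Ranking these from shortest: Quaternary < Neogene < Ordovician < Triassic < Devonian < Cryogenian < Orosirian.
Position 2 in that ranking is Neogene, which lasted 20.45 Myr.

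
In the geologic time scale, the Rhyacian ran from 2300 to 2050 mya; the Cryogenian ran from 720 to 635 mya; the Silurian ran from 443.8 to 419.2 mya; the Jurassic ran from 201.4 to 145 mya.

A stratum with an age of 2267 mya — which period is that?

2267 Ma lies between 2300 and 2050 Ma, so it falls in the Rhyacian.

Rhyacian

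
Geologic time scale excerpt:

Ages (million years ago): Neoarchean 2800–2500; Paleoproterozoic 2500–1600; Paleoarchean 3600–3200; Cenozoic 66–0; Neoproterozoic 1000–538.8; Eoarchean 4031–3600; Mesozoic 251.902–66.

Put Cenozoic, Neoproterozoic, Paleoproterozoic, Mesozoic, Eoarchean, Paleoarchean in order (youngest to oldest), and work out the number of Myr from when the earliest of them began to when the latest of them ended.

Start ages (Ma): Eoarchean 4031, Paleoarchean 3600, Paleoproterozoic 2500, Neoproterozoic 1000, Mesozoic 251.902, Cenozoic 66.
Ordered youngest to oldest: Cenozoic, Mesozoic, Neoproterozoic, Paleoproterozoic, Paleoarchean, Eoarchean.
Span = 4031 − 0 = 4031 Myr.

Cenozoic → Mesozoic → Neoproterozoic → Paleoproterozoic → Paleoarchean → Eoarchean; total span 4031 Myr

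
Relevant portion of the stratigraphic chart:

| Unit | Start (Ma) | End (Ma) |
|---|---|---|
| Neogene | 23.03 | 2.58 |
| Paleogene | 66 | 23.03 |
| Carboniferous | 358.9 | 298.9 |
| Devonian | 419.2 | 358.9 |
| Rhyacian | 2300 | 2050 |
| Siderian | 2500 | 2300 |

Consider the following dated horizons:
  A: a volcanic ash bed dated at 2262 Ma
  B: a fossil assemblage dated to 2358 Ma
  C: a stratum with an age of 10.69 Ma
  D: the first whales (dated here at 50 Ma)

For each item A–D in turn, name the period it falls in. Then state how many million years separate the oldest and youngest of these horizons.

A — Rhyacian; B — Siderian; C — Neogene; D — Paleogene; span 2347.31 million years

Match each age against the start–end ranges in the excerpt: A = 2262 Ma → Rhyacian (2300–2050); B = 2358 Ma → Siderian (2500–2300); C = 10.69 Ma → Neogene (23.03–2.58); D = 50 Ma → Paleogene (66–23.03).
The largest age is 2358 Ma and the smallest is 10.69 Ma; their difference is 2347.31 Myr.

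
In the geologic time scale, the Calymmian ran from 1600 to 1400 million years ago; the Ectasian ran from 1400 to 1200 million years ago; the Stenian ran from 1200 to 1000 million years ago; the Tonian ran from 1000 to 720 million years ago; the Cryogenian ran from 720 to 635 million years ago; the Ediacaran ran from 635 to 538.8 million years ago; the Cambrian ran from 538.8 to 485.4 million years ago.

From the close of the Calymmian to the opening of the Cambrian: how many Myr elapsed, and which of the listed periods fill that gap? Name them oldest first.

861.2 million years; Ectasian, Stenian, Tonian, Cryogenian, Ediacaran

End of Calymmian = 1400 Ma; start of Cambrian = 538.8 Ma.
Gap = 1400 − 538.8 = 861.2 Myr.
Periods wholly inside 1400–538.8 Ma: Ectasian (1400–1200), Stenian (1200–1000), Tonian (1000–720), Cryogenian (720–635), Ediacaran (635–538.8).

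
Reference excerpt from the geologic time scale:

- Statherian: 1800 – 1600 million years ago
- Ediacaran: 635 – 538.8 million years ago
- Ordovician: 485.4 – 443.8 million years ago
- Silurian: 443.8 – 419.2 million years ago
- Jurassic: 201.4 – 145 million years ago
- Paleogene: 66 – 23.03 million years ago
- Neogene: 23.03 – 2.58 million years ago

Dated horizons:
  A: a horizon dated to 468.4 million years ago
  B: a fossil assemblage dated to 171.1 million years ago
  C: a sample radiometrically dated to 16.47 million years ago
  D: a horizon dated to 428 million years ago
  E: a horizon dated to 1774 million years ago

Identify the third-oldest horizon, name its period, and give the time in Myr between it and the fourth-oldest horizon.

D, in the Silurian; 256.9 million years to B

Sorted oldest-first by Ma: E (1774), A (468.4), D (428), B (171.1), C (16.47).
The third oldest is D at 428 Ma, which lies in 443.8–419.2 Ma: the Silurian.
The fourth oldest is B at 171.1 Ma; separation = |428 − 171.1| = 256.9 Myr.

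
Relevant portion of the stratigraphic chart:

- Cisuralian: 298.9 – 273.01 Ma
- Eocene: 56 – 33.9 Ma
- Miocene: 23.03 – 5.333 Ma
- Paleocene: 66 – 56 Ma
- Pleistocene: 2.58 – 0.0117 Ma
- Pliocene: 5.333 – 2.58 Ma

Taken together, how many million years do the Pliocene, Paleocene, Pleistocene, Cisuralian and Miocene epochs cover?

Duration is start − end for each: (5.333 − 2.58) + (66 − 56) + (2.58 − 0.0117) + (298.9 − 273.01) + (23.03 − 5.333).
That is 2.753 + 10 + 2.5683 + 25.89 + 17.697, which totals 58.9083 million years.

58.9083 million years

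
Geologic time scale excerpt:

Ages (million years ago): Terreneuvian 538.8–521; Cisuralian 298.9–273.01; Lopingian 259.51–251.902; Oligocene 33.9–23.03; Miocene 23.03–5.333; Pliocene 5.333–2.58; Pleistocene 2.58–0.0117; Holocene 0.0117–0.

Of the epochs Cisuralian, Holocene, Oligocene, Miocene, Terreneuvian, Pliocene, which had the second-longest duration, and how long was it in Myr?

Durations: Cisuralian 25.89; Holocene 0.0117; Oligocene 10.87; Miocene 17.697; Terreneuvian 17.8; Pliocene 2.753 Myr.
Sorted longest-first: Cisuralian (25.89), Terreneuvian (17.8), Miocene (17.697), Oligocene (10.87), Pliocene (2.753), Holocene (0.0117).
The second longest is Terreneuvian at 17.8 Myr.

Terreneuvian, 17.8 million years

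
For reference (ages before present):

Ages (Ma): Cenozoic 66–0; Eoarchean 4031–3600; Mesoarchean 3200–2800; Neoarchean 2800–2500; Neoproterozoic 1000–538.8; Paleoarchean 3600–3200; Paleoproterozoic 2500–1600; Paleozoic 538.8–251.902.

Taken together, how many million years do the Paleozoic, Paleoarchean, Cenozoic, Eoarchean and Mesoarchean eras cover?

1583.898 million years

Each duration: Paleozoic = 286.898; Paleoarchean = 400; Cenozoic = 66; Eoarchean = 431; Mesoarchean = 400.
Sum: 286.898 + 400 + 66 + 431 + 400 = 1583.898 Myr.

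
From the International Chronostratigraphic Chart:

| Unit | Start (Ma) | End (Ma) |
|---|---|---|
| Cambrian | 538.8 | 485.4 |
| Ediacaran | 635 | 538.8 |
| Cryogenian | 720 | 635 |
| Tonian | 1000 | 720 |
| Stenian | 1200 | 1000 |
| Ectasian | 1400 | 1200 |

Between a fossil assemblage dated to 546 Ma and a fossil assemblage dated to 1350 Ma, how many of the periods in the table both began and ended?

3

1350 Ma sits inside the Ectasian (1400–1200) and 546 Ma inside the Ediacaran (635–538.8); neither of those is wholly between the two dates.
The listed periods lying completely between them are Stenian, Tonian, Cryogenian — 3 in all.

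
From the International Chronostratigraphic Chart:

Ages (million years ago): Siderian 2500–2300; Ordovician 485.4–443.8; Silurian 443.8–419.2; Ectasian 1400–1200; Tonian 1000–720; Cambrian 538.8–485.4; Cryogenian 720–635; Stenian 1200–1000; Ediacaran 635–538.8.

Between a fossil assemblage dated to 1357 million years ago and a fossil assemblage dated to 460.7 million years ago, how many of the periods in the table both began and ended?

The older date is 1357 Ma and the younger is 460.7 Ma.
Periods with start < 1357 and end > 460.7 Ma: Stenian (1200–1000), Tonian (1000–720), Cryogenian (720–635), Ediacaran (635–538.8), Cambrian (538.8–485.4).
That is 5 complete periods.

5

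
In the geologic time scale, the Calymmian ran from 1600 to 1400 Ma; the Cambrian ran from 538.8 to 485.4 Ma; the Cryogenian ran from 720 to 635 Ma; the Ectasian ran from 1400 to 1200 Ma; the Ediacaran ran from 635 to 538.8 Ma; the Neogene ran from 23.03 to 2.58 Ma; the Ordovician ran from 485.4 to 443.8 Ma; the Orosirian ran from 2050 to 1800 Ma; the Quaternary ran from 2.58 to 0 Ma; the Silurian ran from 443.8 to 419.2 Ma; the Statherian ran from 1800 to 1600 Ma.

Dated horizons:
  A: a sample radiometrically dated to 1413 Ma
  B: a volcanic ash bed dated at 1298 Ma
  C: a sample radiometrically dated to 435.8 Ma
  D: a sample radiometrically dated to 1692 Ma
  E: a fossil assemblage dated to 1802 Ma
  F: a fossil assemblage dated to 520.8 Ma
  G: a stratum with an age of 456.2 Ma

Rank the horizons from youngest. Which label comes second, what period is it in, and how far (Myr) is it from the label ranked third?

Sorted youngest-first by Ma: C (435.8), G (456.2), F (520.8), B (1298), A (1413), D (1692), E (1802).
The second youngest is G at 456.2 Ma, which lies in 485.4–443.8 Ma: the Ordovician.
The third youngest is F at 520.8 Ma; separation = |456.2 − 520.8| = 64.6 Myr.

G, in the Ordovician; 64.6 million years to F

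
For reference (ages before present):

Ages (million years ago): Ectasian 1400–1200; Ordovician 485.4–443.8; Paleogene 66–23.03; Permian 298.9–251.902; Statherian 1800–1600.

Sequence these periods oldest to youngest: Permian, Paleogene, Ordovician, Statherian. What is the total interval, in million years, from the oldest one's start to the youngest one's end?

From the excerpt: Permian 298.9–251.902; Paleogene 66–23.03; Ordovician 485.4–443.8; Statherian 1800–1600 (Ma).
Larger Ma is earlier, so the oldest is Statherian and the youngest is Paleogene; oldest to youngest: Statherian, Ordovician, Permian, Paleogene.
Oldest start 1800 minus youngest end 23.03 gives 1776.97 Myr overall.

Statherian, Ordovician, Permian, Paleogene; total span 1776.97 Myr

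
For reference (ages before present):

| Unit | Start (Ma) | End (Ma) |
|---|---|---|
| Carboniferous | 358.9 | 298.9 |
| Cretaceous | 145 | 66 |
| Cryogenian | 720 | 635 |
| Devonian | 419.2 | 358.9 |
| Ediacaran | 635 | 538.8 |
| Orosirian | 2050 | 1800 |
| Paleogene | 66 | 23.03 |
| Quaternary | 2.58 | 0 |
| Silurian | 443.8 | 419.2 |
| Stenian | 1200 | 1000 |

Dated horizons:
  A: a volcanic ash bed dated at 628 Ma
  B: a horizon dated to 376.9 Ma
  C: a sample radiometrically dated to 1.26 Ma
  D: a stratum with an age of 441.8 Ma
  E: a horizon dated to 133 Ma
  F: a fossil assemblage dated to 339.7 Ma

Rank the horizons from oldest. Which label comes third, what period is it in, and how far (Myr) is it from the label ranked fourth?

Larger Ma means older, so oldest first: A 628 > D 441.8 > B 376.9 > F 339.7 > E 133 > C 1.26.
Counting 3 along gives B (376.9 Ma); the excerpt puts that inside the Devonian, 419.2–358.9 Ma.
Next in line is F (339.7 Ma), and 376.9 − 339.7 = 37.2 Myr.

B, in the Devonian; 37.2 million years to F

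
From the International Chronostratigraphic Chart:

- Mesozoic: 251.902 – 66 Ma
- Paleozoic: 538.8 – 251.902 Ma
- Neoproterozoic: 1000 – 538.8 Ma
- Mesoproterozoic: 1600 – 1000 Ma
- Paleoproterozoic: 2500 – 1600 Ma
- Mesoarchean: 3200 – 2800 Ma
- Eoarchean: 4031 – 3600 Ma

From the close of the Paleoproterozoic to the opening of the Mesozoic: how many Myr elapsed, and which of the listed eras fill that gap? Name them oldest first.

End of Paleoproterozoic = 1600 Ma; start of Mesozoic = 251.902 Ma.
Gap = 1600 − 251.902 = 1348.098 Myr.
Eras wholly inside 1600–251.902 Ma: Mesoproterozoic (1600–1000), Neoproterozoic (1000–538.8), Paleozoic (538.8–251.902).

1348.098 million years; Mesoproterozoic, Neoproterozoic, Paleozoic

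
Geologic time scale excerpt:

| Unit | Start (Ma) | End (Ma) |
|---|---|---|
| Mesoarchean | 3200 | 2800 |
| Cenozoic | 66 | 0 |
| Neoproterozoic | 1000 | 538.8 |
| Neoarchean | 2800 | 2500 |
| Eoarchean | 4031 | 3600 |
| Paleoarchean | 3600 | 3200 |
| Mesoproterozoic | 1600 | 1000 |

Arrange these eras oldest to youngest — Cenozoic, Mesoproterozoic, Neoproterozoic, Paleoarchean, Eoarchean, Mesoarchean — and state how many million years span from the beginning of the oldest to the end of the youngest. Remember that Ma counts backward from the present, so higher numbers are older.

Eoarchean, Paleoarchean, Mesoarchean, Mesoproterozoic, Neoproterozoic, Cenozoic; total span 4031 Myr

From the excerpt: Cenozoic 66–0; Mesoproterozoic 1600–1000; Neoproterozoic 1000–538.8; Paleoarchean 3600–3200; Eoarchean 4031–3600; Mesoarchean 3200–2800 (Ma).
Larger Ma is earlier, so the oldest is Eoarchean and the youngest is Cenozoic; oldest to youngest: Eoarchean, Paleoarchean, Mesoarchean, Mesoproterozoic, Neoproterozoic, Cenozoic.
Oldest start 4031 minus youngest end 0 gives 4031 Myr overall.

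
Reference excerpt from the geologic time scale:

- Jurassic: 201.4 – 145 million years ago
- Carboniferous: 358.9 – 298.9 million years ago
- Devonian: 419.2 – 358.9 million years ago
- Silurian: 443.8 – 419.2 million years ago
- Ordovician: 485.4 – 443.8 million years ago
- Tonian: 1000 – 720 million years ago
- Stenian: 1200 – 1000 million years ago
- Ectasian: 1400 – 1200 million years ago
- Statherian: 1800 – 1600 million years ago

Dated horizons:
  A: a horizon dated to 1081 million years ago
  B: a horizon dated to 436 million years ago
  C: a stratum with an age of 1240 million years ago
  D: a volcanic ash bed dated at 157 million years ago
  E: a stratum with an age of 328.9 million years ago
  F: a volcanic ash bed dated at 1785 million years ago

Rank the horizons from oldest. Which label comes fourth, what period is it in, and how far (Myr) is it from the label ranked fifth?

Sorted oldest-first by Ma: F (1785), C (1240), A (1081), B (436), E (328.9), D (157).
The fourth oldest is B at 436 Ma, which lies in 443.8–419.2 Ma: the Silurian.
The fifth oldest is E at 328.9 Ma; separation = |436 − 328.9| = 107.1 Myr.

B, in the Silurian; 107.1 million years to E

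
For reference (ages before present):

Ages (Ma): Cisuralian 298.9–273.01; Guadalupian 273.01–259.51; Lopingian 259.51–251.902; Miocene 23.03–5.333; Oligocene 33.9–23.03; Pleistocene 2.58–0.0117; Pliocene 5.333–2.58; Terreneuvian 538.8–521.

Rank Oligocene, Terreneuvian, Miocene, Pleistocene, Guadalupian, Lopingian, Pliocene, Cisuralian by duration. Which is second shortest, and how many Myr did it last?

Start − end for each: Oligocene 33.9 − 23.03 = 10.87; Terreneuvian 538.8 − 521 = 17.8; Miocene 23.03 − 5.333 = 17.697; Pleistocene 2.58 − 0.0117 = 2.5683; Guadalupian 273.01 − 259.51 = 13.5; Lopingian 259.51 − 251.902 = 7.608; Pliocene 5.333 − 2.58 = 2.753; Cisuralian 298.9 − 273.01 = 25.89.
Ranking these from shortest: Pleistocene < Pliocene < Lopingian < Oligocene < Guadalupian < Miocene < Terreneuvian < Cisuralian.
Position 2 in that ranking is Pliocene, which lasted 2.753 Myr.

Pliocene, 2.753 million years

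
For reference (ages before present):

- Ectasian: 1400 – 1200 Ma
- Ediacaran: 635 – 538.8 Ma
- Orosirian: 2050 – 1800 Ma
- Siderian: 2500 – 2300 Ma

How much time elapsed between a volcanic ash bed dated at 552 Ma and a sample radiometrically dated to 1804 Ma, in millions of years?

1804 − 552 = 1252 million years.

1252 million years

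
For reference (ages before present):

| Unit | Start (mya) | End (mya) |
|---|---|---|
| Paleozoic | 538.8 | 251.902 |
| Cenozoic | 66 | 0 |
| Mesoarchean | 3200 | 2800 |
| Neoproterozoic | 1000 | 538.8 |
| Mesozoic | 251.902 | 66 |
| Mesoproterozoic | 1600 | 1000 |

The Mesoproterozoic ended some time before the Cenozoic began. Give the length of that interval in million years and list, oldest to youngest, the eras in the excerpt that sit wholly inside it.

End of Mesoproterozoic = 1000 Ma; start of Cenozoic = 66 Ma.
Gap = 1000 − 66 = 934 Myr.
Eras wholly inside 1000–66 Ma: Neoproterozoic (1000–538.8), Paleozoic (538.8–251.902), Mesozoic (251.902–66).

934 million years; Neoproterozoic, Paleozoic, Mesozoic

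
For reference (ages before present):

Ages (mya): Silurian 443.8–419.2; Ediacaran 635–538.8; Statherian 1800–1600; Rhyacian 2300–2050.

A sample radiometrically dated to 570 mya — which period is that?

570 Ma lies between 635 and 538.8 Ma, so it falls in the Ediacaran.

Ediacaran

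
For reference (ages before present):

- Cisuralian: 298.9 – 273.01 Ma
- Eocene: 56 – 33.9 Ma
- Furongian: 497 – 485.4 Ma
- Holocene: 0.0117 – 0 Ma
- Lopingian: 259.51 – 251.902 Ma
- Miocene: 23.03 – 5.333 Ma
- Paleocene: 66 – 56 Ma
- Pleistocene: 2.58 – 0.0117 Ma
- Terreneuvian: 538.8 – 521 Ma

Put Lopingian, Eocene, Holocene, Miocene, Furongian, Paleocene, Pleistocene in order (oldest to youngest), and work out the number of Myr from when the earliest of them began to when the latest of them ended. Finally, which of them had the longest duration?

From the excerpt: Lopingian 259.51–251.902; Eocene 56–33.9; Holocene 0.0117–0; Miocene 23.03–5.333; Furongian 497–485.4; Paleocene 66–56; Pleistocene 2.58–0.0117 (Ma).
Larger Ma is earlier, so the oldest is Furongian and the youngest is Holocene; oldest to youngest: Furongian, Lopingian, Paleocene, Eocene, Miocene, Pleistocene, Holocene.
Oldest start 497 minus youngest end 0 gives 497 Myr overall.
Individual lengths (start − end): Eocene 22.1; Holocene 0.0117; Miocene 17.697; Furongian 11.6; Lopingian 7.608; Paleocene 10; Pleistocene 2.5683. The largest is Eocene at 22.1 Myr.

Furongian → Lopingian → Paleocene → Eocene → Miocene → Pleistocene → Holocene; total span 497 Myr; longest is Eocene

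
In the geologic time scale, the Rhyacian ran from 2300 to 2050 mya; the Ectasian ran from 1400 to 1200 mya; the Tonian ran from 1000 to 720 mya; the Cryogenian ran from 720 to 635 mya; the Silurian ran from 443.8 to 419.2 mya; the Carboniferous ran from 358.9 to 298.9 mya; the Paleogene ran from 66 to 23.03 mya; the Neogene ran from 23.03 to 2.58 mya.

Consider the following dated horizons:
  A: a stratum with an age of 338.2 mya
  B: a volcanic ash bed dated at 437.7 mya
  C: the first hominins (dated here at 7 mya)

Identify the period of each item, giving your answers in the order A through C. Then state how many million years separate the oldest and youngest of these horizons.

A — Carboniferous; B — Silurian; C — Neogene; span 430.7 million years

Match each age against the start–end ranges in the excerpt: A = 338.2 Ma → Carboniferous (358.9–298.9); B = 437.7 Ma → Silurian (443.8–419.2); C = 7 Ma → Neogene (23.03–2.58).
The largest age is 437.7 Ma and the smallest is 7 Ma; their difference is 430.7 Myr.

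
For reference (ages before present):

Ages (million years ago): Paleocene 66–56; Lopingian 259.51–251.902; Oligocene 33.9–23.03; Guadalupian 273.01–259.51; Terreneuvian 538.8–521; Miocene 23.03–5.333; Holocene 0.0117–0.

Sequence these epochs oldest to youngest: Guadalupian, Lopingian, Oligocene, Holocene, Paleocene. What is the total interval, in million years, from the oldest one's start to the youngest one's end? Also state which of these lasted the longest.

Guadalupian, Lopingian, Paleocene, Oligocene, Holocene; total span 273.01 Myr; longest is Guadalupian

From the excerpt: Guadalupian 273.01–259.51; Lopingian 259.51–251.902; Oligocene 33.9–23.03; Holocene 0.0117–0; Paleocene 66–56 (Ma).
Larger Ma is earlier, so the oldest is Guadalupian and the youngest is Holocene; oldest to youngest: Guadalupian, Lopingian, Paleocene, Oligocene, Holocene.
Oldest start 273.01 minus youngest end 0 gives 273.01 Myr overall.
Individual lengths (start − end): Paleocene 10; Holocene 0.0117; Guadalupian 13.5; Lopingian 7.608; Oligocene 10.87. The largest is Guadalupian at 13.5 Myr.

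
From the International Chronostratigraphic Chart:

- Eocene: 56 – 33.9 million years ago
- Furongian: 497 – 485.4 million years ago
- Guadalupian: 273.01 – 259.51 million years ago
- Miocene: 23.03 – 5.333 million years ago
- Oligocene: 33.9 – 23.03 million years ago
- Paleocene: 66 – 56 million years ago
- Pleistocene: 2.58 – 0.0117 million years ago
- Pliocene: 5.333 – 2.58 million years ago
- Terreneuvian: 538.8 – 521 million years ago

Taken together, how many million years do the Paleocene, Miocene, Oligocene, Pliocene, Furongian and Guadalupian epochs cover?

Each duration: Paleocene = 10; Miocene = 17.697; Oligocene = 10.87; Pliocene = 2.753; Furongian = 11.6; Guadalupian = 13.5.
Sum: 10 + 17.697 + 10.87 + 2.753 + 11.6 + 13.5 = 66.42 Myr.

66.42 million years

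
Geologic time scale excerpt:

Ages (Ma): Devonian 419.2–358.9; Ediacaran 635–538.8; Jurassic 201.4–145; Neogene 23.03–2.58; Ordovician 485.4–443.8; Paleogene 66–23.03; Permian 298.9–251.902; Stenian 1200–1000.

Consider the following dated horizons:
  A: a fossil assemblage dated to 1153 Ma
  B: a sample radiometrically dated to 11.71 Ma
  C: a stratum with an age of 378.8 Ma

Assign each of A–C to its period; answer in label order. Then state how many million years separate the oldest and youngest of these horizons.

A — Stenian; B — Neogene; C — Devonian; span 1141.29 million years

Match each age against the start–end ranges in the excerpt: A = 1153 Ma → Stenian (1200–1000); B = 11.71 Ma → Neogene (23.03–2.58); C = 378.8 Ma → Devonian (419.2–358.9).
The largest age is 1153 Ma and the smallest is 11.71 Ma; their difference is 1141.29 Myr.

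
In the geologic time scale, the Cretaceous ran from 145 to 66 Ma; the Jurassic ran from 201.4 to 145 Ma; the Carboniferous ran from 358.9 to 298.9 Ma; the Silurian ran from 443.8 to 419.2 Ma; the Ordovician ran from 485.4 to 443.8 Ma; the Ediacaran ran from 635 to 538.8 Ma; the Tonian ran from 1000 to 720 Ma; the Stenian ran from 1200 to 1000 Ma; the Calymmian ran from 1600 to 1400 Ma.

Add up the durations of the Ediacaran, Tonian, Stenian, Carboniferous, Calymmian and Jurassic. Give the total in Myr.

Each duration: Ediacaran = 96.2; Tonian = 280; Stenian = 200; Carboniferous = 60; Calymmian = 200; Jurassic = 56.4.
Sum: 96.2 + 280 + 200 + 60 + 200 + 56.4 = 892.6 Myr.

892.6 million years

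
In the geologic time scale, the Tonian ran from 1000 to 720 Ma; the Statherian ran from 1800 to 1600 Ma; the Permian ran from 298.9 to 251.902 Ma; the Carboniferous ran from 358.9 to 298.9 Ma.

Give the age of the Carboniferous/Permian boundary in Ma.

The Carboniferous ends and the Permian begins at 298.9 Ma.

298.9 Ma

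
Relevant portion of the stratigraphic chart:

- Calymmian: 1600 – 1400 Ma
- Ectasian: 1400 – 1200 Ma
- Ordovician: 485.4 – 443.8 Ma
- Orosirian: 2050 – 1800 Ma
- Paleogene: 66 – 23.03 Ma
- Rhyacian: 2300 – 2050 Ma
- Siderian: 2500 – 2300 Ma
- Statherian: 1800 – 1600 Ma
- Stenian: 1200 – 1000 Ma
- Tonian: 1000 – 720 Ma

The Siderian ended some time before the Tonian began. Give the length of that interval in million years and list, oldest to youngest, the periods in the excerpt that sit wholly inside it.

1300 million years; Rhyacian, Orosirian, Statherian, Calymmian, Ectasian, Stenian

End of Siderian = 2300 Ma; start of Tonian = 1000 Ma.
Gap = 2300 − 1000 = 1300 Myr.
Periods wholly inside 2300–1000 Ma: Rhyacian (2300–2050), Orosirian (2050–1800), Statherian (1800–1600), Calymmian (1600–1400), Ectasian (1400–1200), Stenian (1200–1000).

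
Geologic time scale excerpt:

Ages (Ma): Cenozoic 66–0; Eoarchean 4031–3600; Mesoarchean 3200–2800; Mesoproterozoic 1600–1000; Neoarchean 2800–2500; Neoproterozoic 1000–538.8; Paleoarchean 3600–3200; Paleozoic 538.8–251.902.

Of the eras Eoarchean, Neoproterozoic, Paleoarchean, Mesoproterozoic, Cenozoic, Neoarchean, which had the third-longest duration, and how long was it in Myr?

Eoarchean, 431 million years

Durations: Eoarchean 431; Neoproterozoic 461.2; Paleoarchean 400; Mesoproterozoic 600; Cenozoic 66; Neoarchean 300 Myr.
Sorted longest-first: Mesoproterozoic (600), Neoproterozoic (461.2), Eoarchean (431), Paleoarchean (400), Neoarchean (300), Cenozoic (66).
The third longest is Eoarchean at 431 Myr.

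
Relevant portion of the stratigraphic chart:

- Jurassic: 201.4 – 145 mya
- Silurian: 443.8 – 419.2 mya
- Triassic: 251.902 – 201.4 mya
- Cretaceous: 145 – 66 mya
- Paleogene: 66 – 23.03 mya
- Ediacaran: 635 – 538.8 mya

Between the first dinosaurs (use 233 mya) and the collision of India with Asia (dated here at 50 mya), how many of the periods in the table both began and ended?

233 Ma sits inside the Triassic (251.902–201.4) and 50 Ma inside the Paleogene (66–23.03); neither of those is wholly between the two dates.
The listed periods lying completely between them are Jurassic, Cretaceous — 2 in all.

2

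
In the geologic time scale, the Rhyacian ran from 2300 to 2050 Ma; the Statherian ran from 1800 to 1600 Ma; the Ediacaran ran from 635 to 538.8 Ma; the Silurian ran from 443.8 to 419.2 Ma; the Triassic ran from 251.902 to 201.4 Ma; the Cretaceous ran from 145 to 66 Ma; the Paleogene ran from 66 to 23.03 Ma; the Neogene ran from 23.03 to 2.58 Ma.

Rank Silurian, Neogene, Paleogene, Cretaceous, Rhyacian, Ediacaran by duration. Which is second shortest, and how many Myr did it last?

Start − end for each: Silurian 443.8 − 419.2 = 24.6; Neogene 23.03 − 2.58 = 20.45; Paleogene 66 − 23.03 = 42.97; Cretaceous 145 − 66 = 79; Rhyacian 2300 − 2050 = 250; Ediacaran 635 − 538.8 = 96.2.
Ranking these from shortest: Neogene < Silurian < Paleogene < Cretaceous < Ediacaran < Rhyacian.
Position 2 in that ranking is Silurian, which lasted 24.6 Myr.

Silurian, 24.6 million years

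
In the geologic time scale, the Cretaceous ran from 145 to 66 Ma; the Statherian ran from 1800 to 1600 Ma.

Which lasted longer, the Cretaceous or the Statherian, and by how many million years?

Cretaceous: 145 − 66 = 79 Myr.
Statherian: 1800 − 1600 = 200 Myr.
Difference: 200 − 79 = 121 Myr, so the Statherian was longer.

Statherian, by 121 million years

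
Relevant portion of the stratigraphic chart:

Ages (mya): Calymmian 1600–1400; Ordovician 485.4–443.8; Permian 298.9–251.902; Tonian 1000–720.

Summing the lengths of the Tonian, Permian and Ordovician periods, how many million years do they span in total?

368.598 million years

Each duration: Tonian = 280; Permian = 46.998; Ordovician = 41.6.
Sum: 280 + 46.998 + 41.6 = 368.598 Myr.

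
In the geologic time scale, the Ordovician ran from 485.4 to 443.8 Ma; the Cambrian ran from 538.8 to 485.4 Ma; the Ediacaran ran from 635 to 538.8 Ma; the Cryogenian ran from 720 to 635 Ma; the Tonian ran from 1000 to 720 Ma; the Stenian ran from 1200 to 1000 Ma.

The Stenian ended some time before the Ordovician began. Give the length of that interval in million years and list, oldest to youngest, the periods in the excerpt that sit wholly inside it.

End of Stenian = 1000 Ma; start of Ordovician = 485.4 Ma.
Gap = 1000 − 485.4 = 514.6 Myr.
Periods wholly inside 1000–485.4 Ma: Tonian (1000–720), Cryogenian (720–635), Ediacaran (635–538.8), Cambrian (538.8–485.4).

514.6 million years; Tonian, Cryogenian, Ediacaran, Cambrian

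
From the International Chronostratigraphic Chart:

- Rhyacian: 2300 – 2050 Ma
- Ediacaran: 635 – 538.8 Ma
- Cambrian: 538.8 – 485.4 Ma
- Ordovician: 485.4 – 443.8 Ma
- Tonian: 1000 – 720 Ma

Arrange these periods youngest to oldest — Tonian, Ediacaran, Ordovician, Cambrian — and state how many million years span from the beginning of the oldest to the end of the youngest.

Ordovician → Cambrian → Ediacaran → Tonian; total span 556.2 Myr

From the excerpt: Tonian 1000–720; Ediacaran 635–538.8; Ordovician 485.4–443.8; Cambrian 538.8–485.4 (Ma).
Larger Ma is earlier, so the oldest is Tonian and the youngest is Ordovician; youngest to oldest: Ordovician, Cambrian, Ediacaran, Tonian.
Oldest start 1000 minus youngest end 443.8 gives 556.2 Myr overall.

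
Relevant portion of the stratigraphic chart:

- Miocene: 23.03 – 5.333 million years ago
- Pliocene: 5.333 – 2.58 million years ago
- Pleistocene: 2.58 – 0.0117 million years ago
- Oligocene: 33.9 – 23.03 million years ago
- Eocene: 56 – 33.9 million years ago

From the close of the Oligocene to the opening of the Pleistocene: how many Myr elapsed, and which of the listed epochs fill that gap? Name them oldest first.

The Oligocene closes at 23.03 Ma and the Pleistocene opens at 2.58 Ma, so the interval is 23.03 − 2.58 = 20.45 Myr.
An epoch fits inside if it starts at or after 23.03 Ma and ends at or before 2.58 Ma; oldest first that gives Miocene, Pliocene.

20.45 million years; Miocene, Pliocene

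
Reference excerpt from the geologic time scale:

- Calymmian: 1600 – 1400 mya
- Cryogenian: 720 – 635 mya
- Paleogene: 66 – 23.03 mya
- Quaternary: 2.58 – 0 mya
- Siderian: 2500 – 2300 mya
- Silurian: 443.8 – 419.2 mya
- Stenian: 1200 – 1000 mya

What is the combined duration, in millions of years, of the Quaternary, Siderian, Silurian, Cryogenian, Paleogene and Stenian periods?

555.15 million years

Duration is start − end for each: (2.58 − 0) + (2500 − 2300) + (443.8 − 419.2) + (720 − 635) + (66 − 23.03) + (1200 − 1000).
That is 2.58 + 200 + 24.6 + 85 + 42.97 + 200, which totals 555.15 million years.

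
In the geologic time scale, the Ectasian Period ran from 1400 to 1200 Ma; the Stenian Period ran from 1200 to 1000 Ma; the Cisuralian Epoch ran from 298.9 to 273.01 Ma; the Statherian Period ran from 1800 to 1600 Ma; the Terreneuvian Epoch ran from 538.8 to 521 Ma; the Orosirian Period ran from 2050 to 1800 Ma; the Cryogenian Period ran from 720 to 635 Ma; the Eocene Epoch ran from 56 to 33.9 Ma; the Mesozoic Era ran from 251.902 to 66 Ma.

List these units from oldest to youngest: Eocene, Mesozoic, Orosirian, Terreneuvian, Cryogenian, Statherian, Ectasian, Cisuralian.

Orosirian, then Statherian, then Ectasian, then Cryogenian, then Terreneuvian, then Cisuralian, then Mesozoic, then Eocene

Sorting by start age (descending Ma, since larger Ma = older): Orosirian began 2050, Statherian began 1800, Ectasian began 1400, Cryogenian began 720, Terreneuvian began 538.8, Cisuralian began 298.9, Mesozoic began 251.902, Eocene began 56.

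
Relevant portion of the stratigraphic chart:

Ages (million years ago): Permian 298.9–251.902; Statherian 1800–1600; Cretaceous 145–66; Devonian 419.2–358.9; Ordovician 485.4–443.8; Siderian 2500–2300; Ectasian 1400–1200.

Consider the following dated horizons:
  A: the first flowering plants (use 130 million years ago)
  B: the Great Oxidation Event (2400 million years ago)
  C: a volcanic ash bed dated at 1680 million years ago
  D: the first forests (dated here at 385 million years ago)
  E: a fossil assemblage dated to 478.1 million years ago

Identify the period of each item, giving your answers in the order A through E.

A — Cretaceous; B — Siderian; C — Statherian; D — Devonian; E — Ordovician

A: 130 Ma lies in 145–66 Ma, so Cretaceous.
B: 2400 Ma lies in 2500–2300 Ma, so Siderian.
C: 1680 Ma lies in 1800–1600 Ma, so Statherian.
D: 385 Ma lies in 419.2–358.9 Ma, so Devonian.
E: 478.1 Ma lies in 485.4–443.8 Ma, so Ordovician.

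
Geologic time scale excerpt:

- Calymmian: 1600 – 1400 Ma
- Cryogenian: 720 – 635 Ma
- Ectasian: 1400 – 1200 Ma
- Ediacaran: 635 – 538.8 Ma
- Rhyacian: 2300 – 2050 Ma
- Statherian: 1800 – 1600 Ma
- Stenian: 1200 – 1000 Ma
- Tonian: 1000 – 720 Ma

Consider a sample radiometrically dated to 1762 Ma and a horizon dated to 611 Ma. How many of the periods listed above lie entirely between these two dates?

5

The older date is 1762 Ma and the younger is 611 Ma.
Periods with start < 1762 and end > 611 Ma: Calymmian (1600–1400), Ectasian (1400–1200), Stenian (1200–1000), Tonian (1000–720), Cryogenian (720–635).
That is 5 complete periods.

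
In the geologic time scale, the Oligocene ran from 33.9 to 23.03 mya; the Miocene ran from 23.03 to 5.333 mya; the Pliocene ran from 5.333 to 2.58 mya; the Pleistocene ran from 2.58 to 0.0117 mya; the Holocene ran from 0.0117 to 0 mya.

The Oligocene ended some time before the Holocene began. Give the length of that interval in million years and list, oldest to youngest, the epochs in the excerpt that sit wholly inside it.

23.0183 million years; Miocene, Pliocene, Pleistocene

End of Oligocene = 23.03 Ma; start of Holocene = 0.0117 Ma.
Gap = 23.03 − 0.0117 = 23.0183 Myr.
Epochs wholly inside 23.03–0.0117 Ma: Miocene (23.03–5.333), Pliocene (5.333–2.58), Pleistocene (2.58–0.0117).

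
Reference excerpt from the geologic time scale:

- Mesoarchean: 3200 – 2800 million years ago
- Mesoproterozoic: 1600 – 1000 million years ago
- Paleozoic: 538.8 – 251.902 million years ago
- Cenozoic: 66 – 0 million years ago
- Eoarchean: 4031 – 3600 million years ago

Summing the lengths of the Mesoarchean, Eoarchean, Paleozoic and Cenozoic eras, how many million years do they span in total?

Duration is start − end for each: (3200 − 2800) + (4031 − 3600) + (538.8 − 251.902) + (66 − 0).
That is 400 + 431 + 286.898 + 66, which totals 1183.898 million years.

1183.898 million years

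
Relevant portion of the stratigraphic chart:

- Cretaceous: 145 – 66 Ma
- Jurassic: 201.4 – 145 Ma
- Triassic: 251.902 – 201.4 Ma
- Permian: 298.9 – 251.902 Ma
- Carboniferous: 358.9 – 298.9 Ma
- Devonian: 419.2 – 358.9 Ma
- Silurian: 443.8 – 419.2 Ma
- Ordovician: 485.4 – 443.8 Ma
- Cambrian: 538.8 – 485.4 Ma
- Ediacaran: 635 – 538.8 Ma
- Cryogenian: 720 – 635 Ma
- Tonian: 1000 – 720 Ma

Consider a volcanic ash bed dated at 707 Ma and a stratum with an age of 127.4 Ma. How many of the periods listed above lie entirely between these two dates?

707 Ma sits inside the Cryogenian (720–635) and 127.4 Ma inside the Cretaceous (145–66); neither of those is wholly between the two dates.
The listed periods lying completely between them are Ediacaran, Cambrian, Ordovician, Silurian, Devonian, Carboniferous, Permian, Triassic, Jurassic — 9 in all.

9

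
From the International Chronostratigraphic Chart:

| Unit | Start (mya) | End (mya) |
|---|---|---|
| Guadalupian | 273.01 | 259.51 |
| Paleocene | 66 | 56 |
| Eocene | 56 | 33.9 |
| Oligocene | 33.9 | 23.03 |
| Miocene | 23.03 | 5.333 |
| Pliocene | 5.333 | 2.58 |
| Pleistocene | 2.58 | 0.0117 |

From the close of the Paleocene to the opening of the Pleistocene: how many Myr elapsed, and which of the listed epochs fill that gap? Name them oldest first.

End of Paleocene = 56 Ma; start of Pleistocene = 2.58 Ma.
Gap = 56 − 2.58 = 53.42 Myr.
Epochs wholly inside 56–2.58 Ma: Eocene (56–33.9), Oligocene (33.9–23.03), Miocene (23.03–5.333), Pliocene (5.333–2.58).

53.42 million years; Eocene, Oligocene, Miocene, Pliocene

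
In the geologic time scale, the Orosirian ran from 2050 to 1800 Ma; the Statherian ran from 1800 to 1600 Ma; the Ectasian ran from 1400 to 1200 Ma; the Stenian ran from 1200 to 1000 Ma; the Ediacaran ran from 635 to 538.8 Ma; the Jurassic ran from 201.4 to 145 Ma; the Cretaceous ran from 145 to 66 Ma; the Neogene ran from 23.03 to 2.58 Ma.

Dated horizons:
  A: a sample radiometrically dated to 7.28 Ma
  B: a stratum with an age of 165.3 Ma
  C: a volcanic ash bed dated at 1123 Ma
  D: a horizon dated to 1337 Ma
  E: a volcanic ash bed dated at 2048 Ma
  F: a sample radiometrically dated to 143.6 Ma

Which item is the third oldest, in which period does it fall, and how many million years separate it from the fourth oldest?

Sorted oldest-first by Ma: E (2048), D (1337), C (1123), B (165.3), F (143.6), A (7.28).
The third oldest is C at 1123 Ma, which lies in 1200–1000 Ma: the Stenian.
The fourth oldest is B at 165.3 Ma; separation = |1123 − 165.3| = 957.7 Myr.

C, in the Stenian; 957.7 million years to B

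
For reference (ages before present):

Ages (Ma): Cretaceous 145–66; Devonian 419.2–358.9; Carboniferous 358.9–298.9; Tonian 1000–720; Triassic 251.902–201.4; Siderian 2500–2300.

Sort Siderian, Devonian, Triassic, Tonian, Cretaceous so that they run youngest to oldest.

The oldest of these is Siderian (starts 2500 Ma) and the youngest is Cretaceous (ends 66 Ma).
In between, by decreasing start age: Tonian (1000), Devonian (419.2), Triassic (251.902).
Listing youngest first means reversing that sequence.

Cretaceous, then Triassic, then Devonian, then Tonian, then Siderian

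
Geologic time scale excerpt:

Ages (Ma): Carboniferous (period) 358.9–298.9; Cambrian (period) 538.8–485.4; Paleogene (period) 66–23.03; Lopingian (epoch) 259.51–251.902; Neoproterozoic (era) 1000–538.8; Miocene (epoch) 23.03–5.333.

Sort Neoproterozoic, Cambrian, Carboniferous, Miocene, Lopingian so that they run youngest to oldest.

Miocene, then Lopingian, then Carboniferous, then Cambrian, then Neoproterozoic

Read off each span (Ma): Neoproterozoic 1000–538.8; Cambrian 538.8–485.4; Carboniferous 358.9–298.9; Miocene 23.03–5.333; Lopingian 259.51–251.902.
Larger Ma is older, so oldest→youngest is Neoproterozoic, Cambrian, Carboniferous, Lopingian, Miocene; reverse it for youngest→oldest.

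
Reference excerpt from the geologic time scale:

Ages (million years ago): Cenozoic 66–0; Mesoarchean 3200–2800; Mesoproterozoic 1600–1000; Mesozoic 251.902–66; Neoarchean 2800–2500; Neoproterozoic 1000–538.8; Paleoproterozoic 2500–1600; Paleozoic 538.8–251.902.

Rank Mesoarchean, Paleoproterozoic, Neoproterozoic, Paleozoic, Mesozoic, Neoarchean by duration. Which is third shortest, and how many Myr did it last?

Neoarchean, 300 million years

Start − end for each: Mesoarchean 3200 − 2800 = 400; Paleoproterozoic 2500 − 1600 = 900; Neoproterozoic 1000 − 538.8 = 461.2; Paleozoic 538.8 − 251.902 = 286.898; Mesozoic 251.902 − 66 = 185.902; Neoarchean 2800 − 2500 = 300.
Ranking these from shortest: Mesozoic < Paleozoic < Neoarchean < Mesoarchean < Neoproterozoic < Paleoproterozoic.
Position 3 in that ranking is Neoarchean, which lasted 300 Myr.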